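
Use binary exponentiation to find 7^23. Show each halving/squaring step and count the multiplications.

Computing 7^23 by squaring (build up from 7^1; each line after the first costs one multiplication):

7^1 = 7
7^2 = (7^1)^2 = 7^2 = 49
7^4 = (7^2)^2 = 49^2 = 2401
7^5 = 7 * 7^4 = 7 * 2401 = 16807
7^10 = (7^5)^2 = 16807^2 = 282475249
7^11 = 7 * 7^10 = 7 * 282475249 = 1977326743
7^22 = (7^11)^2 = 1977326743^2 = 3909821048582988049
7^23 = 7 * 7^22 = 7 * 3909821048582988049 = 27368747340080916343

Result: 27368747340080916343
Multiplications needed: 7 (7 lines after 7^1)

7^23 = 27368747340080916343. Using exponentiation by squaring, this requires 7 multiplications. The key idea: if the exponent is even, square the half-power; if odd, multiply by the base once.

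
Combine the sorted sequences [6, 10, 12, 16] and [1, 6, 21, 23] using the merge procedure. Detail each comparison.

Merging process:

Compare 6 vs 1: take 1 from right. Merged: [1]
Compare 6 vs 6: take 6 from left. Merged: [1, 6]
Compare 10 vs 6: take 6 from right. Merged: [1, 6, 6]
Compare 10 vs 21: take 10 from left. Merged: [1, 6, 6, 10]
Compare 12 vs 21: take 12 from left. Merged: [1, 6, 6, 10, 12]
Compare 16 vs 21: take 16 from left. Merged: [1, 6, 6, 10, 12, 16]
Append remaining from right: [21, 23]. Merged: [1, 6, 6, 10, 12, 16, 21, 23]

Final merged array: [1, 6, 6, 10, 12, 16, 21, 23]
Total comparisons: 6

The merged array is [1, 6, 6, 10, 12, 16, 21, 23], requiring 6 comparisons. The merge step runs in O(n) time where n is the total number of elements.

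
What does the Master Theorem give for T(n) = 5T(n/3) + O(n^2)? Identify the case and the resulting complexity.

Master Theorem for T(n) = 5T(n/3) + O(n^2):

a = 5, b = 3, c = 2
log_b(a) = log_3(5) = 1.4650

Case 3: c = 2 > log_3(5) = 1.4650
T(n) = O(n^2) = O(n^2)

For T(n) = 5T(n/3) + O(n^2): log_3(5) = 1.4650. This is Case 3 of the Master Theorem (c > log_b(a), work dominated by root), giving O(n^2).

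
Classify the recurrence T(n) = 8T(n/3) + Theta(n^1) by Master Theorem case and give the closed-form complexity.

Master Theorem for T(n) = 8T(n/3) + O(n^1):

a = 8, b = 3, c = 1
log_b(a) = log_3(8) = 1.8928

Case 1: c = 1 < log_3(8) = 1.8928
T(n) = O(n^(log_3 8))

For T(n) = 8T(n/3) + O(n^1): log_3(8) = 1.8928. This is Case 1 of the Master Theorem (c < log_b(a), work dominated by leaves), giving O(n^(log_3 8)).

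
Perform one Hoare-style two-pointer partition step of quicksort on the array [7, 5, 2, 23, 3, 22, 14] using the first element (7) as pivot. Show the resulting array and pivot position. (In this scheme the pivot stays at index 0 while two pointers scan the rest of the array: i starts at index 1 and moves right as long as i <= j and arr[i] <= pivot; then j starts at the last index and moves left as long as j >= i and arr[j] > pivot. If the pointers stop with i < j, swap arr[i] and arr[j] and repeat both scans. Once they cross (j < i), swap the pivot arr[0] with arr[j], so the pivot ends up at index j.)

Hoare-style two-pointer partition with pivot = 7:

Initial array: [7, 5, 2, 23, 3, 22, 14]

Pointers start at i = 1, j = 6.
i stops at index 3 (arr[3]=23 > 7), j stops at index 4 (arr[4]=3 <= 7): swap arr[3] and arr[4], array becomes [7, 5, 2, 3, 23, 22, 14]
i ends at 4, j ends at 3: the pointers have crossed (j < i), so scanning stops.

Swap pivot arr[0] with arr[3] to place pivot at position 3: [3, 5, 2, 7, 23, 22, 14]
Pivot position: 3

After partitioning with pivot 7, the array becomes [3, 5, 2, 7, 23, 22, 14]. The pivot is placed at index 3. All elements to the left of the pivot are <= 7, and all elements to the right are > 7.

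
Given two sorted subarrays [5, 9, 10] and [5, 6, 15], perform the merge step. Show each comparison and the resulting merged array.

Merging process:

Compare 5 vs 5: take 5 from left. Merged: [5]
Compare 9 vs 5: take 5 from right. Merged: [5, 5]
Compare 9 vs 6: take 6 from right. Merged: [5, 5, 6]
Compare 9 vs 15: take 9 from left. Merged: [5, 5, 6, 9]
Compare 10 vs 15: take 10 from left. Merged: [5, 5, 6, 9, 10]
Append remaining from right: [15]. Merged: [5, 5, 6, 9, 10, 15]

Final merged array: [5, 5, 6, 9, 10, 15]
Total comparisons: 5

The merged array is [5, 5, 6, 9, 10, 15], requiring 5 comparisons. The merge step runs in O(n) time where n is the total number of elements.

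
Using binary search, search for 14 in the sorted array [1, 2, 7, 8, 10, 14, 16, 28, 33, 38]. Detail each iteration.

Binary search for 14 in [1, 2, 7, 8, 10, 14, 16, 28, 33, 38]:

lo=0, hi=9, mid=4, arr[mid]=10 -> 10 < 14, search right half
lo=5, hi=9, mid=7, arr[mid]=28 -> 28 > 14, search left half
lo=5, hi=6, mid=5, arr[mid]=14 -> Found target at index 5!

Binary search finds 14 at index 5 after 3 comparisons. The search repeatedly halves the search space by comparing with the middle element.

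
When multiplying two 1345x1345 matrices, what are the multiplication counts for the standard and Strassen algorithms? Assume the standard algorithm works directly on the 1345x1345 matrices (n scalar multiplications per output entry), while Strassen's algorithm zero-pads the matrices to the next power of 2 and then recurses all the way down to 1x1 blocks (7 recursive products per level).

Matrix multiplication for 1345x1345 matrices:

Strassen's algorithm requires power-of-2 dimensions. Pad 1345x1345 to 2048x2048 (next power of 2).

Standard algorithm: 1345^3 = 2433138625 multiplications
Strassen's algorithm: 7^(log2(2048)) = 7^11 = 1977326743 multiplications
Savings: 2433138625 - 1977326743 = 455811882 multiplications

Standard: 2433138625 multiplications (1345^3). Strassen: 1977326743 multiplications (7^11, after padding to 2048x2048). Strassen reduces 8 recursive multiplications to 7 at each level.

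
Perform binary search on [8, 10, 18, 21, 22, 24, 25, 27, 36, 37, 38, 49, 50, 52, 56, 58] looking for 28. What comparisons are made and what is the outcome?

Binary search for 28 in [8, 10, 18, 21, 22, 24, 25, 27, 36, 37, 38, 49, 50, 52, 56, 58]:

lo=0, hi=15, mid=7, arr[mid]=27 -> 27 < 28, search right half
lo=8, hi=15, mid=11, arr[mid]=49 -> 49 > 28, search left half
lo=8, hi=10, mid=9, arr[mid]=37 -> 37 > 28, search left half
lo=8, hi=8, mid=8, arr[mid]=36 -> 36 > 28, search left half
lo=8 > hi=7, target 28 not found

Binary search determines that 28 is not in the array after 4 comparisons. The search space was exhausted without finding the target.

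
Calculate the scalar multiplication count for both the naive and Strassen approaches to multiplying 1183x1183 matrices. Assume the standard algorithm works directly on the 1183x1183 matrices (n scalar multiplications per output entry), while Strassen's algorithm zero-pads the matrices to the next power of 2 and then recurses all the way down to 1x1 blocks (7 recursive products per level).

Matrix multiplication for 1183x1183 matrices:

Strassen's algorithm requires power-of-2 dimensions. Pad 1183x1183 to 2048x2048 (next power of 2).

Standard algorithm: 1183^3 = 1655595487 multiplications
Strassen's algorithm: 7^(log2(2048)) = 7^11 = 1977326743 multiplications
Difference: 1655595487 - 1977326743 = -321731256 (Strassen uses MORE here due to padding overhead — for small or just-over-power-of-2 n, padding can outweigh the per-level savings)

Standard: 1655595487 multiplications (1183^3). Strassen: 1977326743 multiplications (7^11, after padding to 2048x2048). Strassen reduces 8 recursive multiplications to 7 at each level.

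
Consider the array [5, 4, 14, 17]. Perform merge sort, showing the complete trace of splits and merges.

Merge sort trace:

Split: [5, 4, 14, 17] -> [5, 4] and [14, 17]
  Split: [5, 4] -> [5] and [4]
  Merge: [5] + [4] -> [4, 5]
  Split: [14, 17] -> [14] and [17]
  Merge: [14] + [17] -> [14, 17]
Merge: [4, 5] + [14, 17] -> [4, 5, 14, 17]

Final sorted array: [4, 5, 14, 17]

The merge sort proceeds by recursively splitting the array and merging sorted halves.
After all merges, the sorted array is [4, 5, 14, 17].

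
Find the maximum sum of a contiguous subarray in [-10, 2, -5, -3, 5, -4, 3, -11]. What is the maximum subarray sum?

Using Kadane's algorithm on [-10, 2, -5, -3, 5, -4, 3, -11]:

Scanning through the array:
Position 1 (value 2): max_ending_here = 2, max_so_far = 2
Position 2 (value -5): max_ending_here = -3, max_so_far = 2
Position 3 (value -3): max_ending_here = -3, max_so_far = 2
Position 4 (value 5): max_ending_here = 5, max_so_far = 5
Position 5 (value -4): max_ending_here = 1, max_so_far = 5
Position 6 (value 3): max_ending_here = 4, max_so_far = 5
Position 7 (value -11): max_ending_here = -7, max_so_far = 5

Maximum subarray: [5]
Maximum sum: 5

The maximum subarray is [5] with sum 5. This subarray runs from index 4 to index 4.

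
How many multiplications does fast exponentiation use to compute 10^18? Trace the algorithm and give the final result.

Computing 10^18 by squaring (build up from 10^1; each line after the first costs one multiplication):

10^1 = 10
10^2 = (10^1)^2 = 10^2 = 100
10^4 = (10^2)^2 = 100^2 = 10000
10^8 = (10^4)^2 = 10000^2 = 100000000
10^9 = 10 * 10^8 = 10 * 100000000 = 1000000000
10^18 = (10^9)^2 = 1000000000^2 = 1000000000000000000

Result: 1000000000000000000
Multiplications needed: 5 (5 lines after 10^1)

10^18 = 1000000000000000000. Using exponentiation by squaring, this requires 5 multiplications. The key idea: if the exponent is even, square the half-power; if odd, multiply by the base once.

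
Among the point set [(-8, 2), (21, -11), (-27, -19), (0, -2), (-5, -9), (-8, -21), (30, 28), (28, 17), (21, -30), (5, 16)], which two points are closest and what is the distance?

Computing all pairwise distances among 10 points:

d((-8, 2), (21, -11)) = 31.7805
d((-8, 2), (-27, -19)) = 28.3196
d((-8, 2), (0, -2)) = 8.9443
d((-8, 2), (-5, -9)) = 11.4018
d((-8, 2), (-8, -21)) = 23.0
d((-8, 2), (30, 28)) = 46.0435
d((-8, 2), (28, 17)) = 39.0
d((-8, 2), (21, -30)) = 43.1856
d((-8, 2), (5, 16)) = 19.105
d((21, -11), (-27, -19)) = 48.6621
d((21, -11), (0, -2)) = 22.8473
d((21, -11), (-5, -9)) = 26.0768
d((21, -11), (-8, -21)) = 30.6757
d((21, -11), (30, 28)) = 40.025
d((21, -11), (28, 17)) = 28.8617
d((21, -11), (21, -30)) = 19.0
d((21, -11), (5, 16)) = 31.3847
d((-27, -19), (0, -2)) = 31.9061
d((-27, -19), (-5, -9)) = 24.1661
d((-27, -19), (-8, -21)) = 19.105
d((-27, -19), (30, 28)) = 73.8783
d((-27, -19), (28, 17)) = 65.7343
d((-27, -19), (21, -30)) = 49.2443
d((-27, -19), (5, 16)) = 47.4236
d((0, -2), (-5, -9)) = 8.6023 <-- minimum
d((0, -2), (-8, -21)) = 20.6155
d((0, -2), (30, 28)) = 42.4264
d((0, -2), (28, 17)) = 33.8378
d((0, -2), (21, -30)) = 35.0
d((0, -2), (5, 16)) = 18.6815
d((-5, -9), (-8, -21)) = 12.3693
d((-5, -9), (30, 28)) = 50.9313
d((-5, -9), (28, 17)) = 42.0119
d((-5, -9), (21, -30)) = 33.4215
d((-5, -9), (5, 16)) = 26.9258
d((-8, -21), (30, 28)) = 62.0081
d((-8, -21), (28, 17)) = 52.345
d((-8, -21), (21, -30)) = 30.3645
d((-8, -21), (5, 16)) = 39.2173
d((30, 28), (28, 17)) = 11.1803
d((30, 28), (21, -30)) = 58.6941
d((30, 28), (5, 16)) = 27.7308
d((28, 17), (21, -30)) = 47.5184
d((28, 17), (5, 16)) = 23.0217
d((21, -30), (5, 16)) = 48.7032

Closest pair: (0, -2) and (-5, -9) with distance 8.6023

The closest pair is (0, -2) and (-5, -9) with Euclidean distance 8.6023. For 10 points, brute-force pairwise comparison is shown above. For large n, the divide-and-conquer algorithm (sort by x, recurse on halves, check the dividing strip) achieves O(n log n).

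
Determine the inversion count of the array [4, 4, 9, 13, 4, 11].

Finding inversions in [4, 4, 9, 13, 4, 11]:

(2, 4): arr[2]=9 > arr[4]=4
(3, 4): arr[3]=13 > arr[4]=4
(3, 5): arr[3]=13 > arr[5]=11

Total inversions: 3

The array has 3 inversion(s): (2,4), (3,4), (3,5). Each pair (i,j) satisfies i < j and arr[i] > arr[j].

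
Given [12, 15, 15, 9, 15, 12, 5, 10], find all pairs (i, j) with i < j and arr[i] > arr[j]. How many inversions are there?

Finding inversions in [12, 15, 15, 9, 15, 12, 5, 10]:

(0, 3): arr[0]=12 > arr[3]=9
(0, 6): arr[0]=12 > arr[6]=5
(0, 7): arr[0]=12 > arr[7]=10
(1, 3): arr[1]=15 > arr[3]=9
(1, 5): arr[1]=15 > arr[5]=12
(1, 6): arr[1]=15 > arr[6]=5
(1, 7): arr[1]=15 > arr[7]=10
(2, 3): arr[2]=15 > arr[3]=9
(2, 5): arr[2]=15 > arr[5]=12
(2, 6): arr[2]=15 > arr[6]=5
(2, 7): arr[2]=15 > arr[7]=10
(3, 6): arr[3]=9 > arr[6]=5
(4, 5): arr[4]=15 > arr[5]=12
(4, 6): arr[4]=15 > arr[6]=5
(4, 7): arr[4]=15 > arr[7]=10
(5, 6): arr[5]=12 > arr[6]=5
(5, 7): arr[5]=12 > arr[7]=10

Total inversions: 17

The array has 17 inversion(s): (0,3), (0,6), (0,7), (1,3), (1,5), (1,6), (1,7), (2,3), (2,5), (2,6), (2,7), (3,6), (4,5), (4,6), (4,7), (5,6), (5,7). Each pair (i,j) satisfies i < j and arr[i] > arr[j].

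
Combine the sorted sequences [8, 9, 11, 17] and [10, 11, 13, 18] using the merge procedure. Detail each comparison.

Merging process:

Compare 8 vs 10: take 8 from left. Merged: [8]
Compare 9 vs 10: take 9 from left. Merged: [8, 9]
Compare 11 vs 10: take 10 from right. Merged: [8, 9, 10]
Compare 11 vs 11: take 11 from left. Merged: [8, 9, 10, 11]
Compare 17 vs 11: take 11 from right. Merged: [8, 9, 10, 11, 11]
Compare 17 vs 13: take 13 from right. Merged: [8, 9, 10, 11, 11, 13]
Compare 17 vs 18: take 17 from left. Merged: [8, 9, 10, 11, 11, 13, 17]
Append remaining from right: [18]. Merged: [8, 9, 10, 11, 11, 13, 17, 18]

Final merged array: [8, 9, 10, 11, 11, 13, 17, 18]
Total comparisons: 7

The merged array is [8, 9, 10, 11, 11, 13, 17, 18], requiring 7 comparisons. The merge step runs in O(n) time where n is the total number of elements.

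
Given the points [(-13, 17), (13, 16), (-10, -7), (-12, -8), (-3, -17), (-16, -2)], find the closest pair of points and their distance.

Computing all pairwise distances among 6 points:

d((-13, 17), (13, 16)) = 26.0192
d((-13, 17), (-10, -7)) = 24.1868
d((-13, 17), (-12, -8)) = 25.02
d((-13, 17), (-3, -17)) = 35.4401
d((-13, 17), (-16, -2)) = 19.2354
d((13, 16), (-10, -7)) = 32.5269
d((13, 16), (-12, -8)) = 34.6554
d((13, 16), (-3, -17)) = 36.6742
d((13, 16), (-16, -2)) = 34.1321
d((-10, -7), (-12, -8)) = 2.2361 <-- minimum
d((-10, -7), (-3, -17)) = 12.2066
d((-10, -7), (-16, -2)) = 7.8102
d((-12, -8), (-3, -17)) = 12.7279
d((-12, -8), (-16, -2)) = 7.2111
d((-3, -17), (-16, -2)) = 19.8494

Closest pair: (-10, -7) and (-12, -8) with distance 2.2361

The closest pair is (-10, -7) and (-12, -8) with Euclidean distance 2.2361. For 6 points, brute-force pairwise comparison is shown above. For large n, the divide-and-conquer algorithm (sort by x, recurse on halves, check the dividing strip) achieves O(n log n).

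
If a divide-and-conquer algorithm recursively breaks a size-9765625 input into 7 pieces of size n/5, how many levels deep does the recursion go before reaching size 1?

For divide and conquer with division factor 5:

Problem sizes at each level:
Level 0: 9765625
Level 1: 1953125
Level 2: 390625
Level 3: 78125
Level 4: 15625
Level 5: 3125
Level 6: 625
Level 7: 125
Level 8: 25
Level 9: 5
Level 10: 1

The root is level 0 and the size-1 base case is level 10 (the tree spans levels 0 through 10, i.e. 11 levels counting the root), so the depth is the number of divisions: log_5(9765625) = 10

The recursion tree depth is log_5(9765625) = 10. At each level, the problem size is divided by 5, so it takes 10 divisions to reduce to a base case of size 1. The algorithm makes 7 recursive calls at each level.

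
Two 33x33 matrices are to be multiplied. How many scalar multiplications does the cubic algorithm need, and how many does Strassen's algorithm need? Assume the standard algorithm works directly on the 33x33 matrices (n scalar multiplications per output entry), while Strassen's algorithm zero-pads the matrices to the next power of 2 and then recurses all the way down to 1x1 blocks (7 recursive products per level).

Matrix multiplication for 33x33 matrices:

Strassen's algorithm requires power-of-2 dimensions. Pad 33x33 to 64x64 (next power of 2).

Standard algorithm: 33^3 = 35937 multiplications
Strassen's algorithm: 7^(log2(64)) = 7^6 = 117649 multiplications
Difference: 35937 - 117649 = -81712 (Strassen uses MORE here due to padding overhead — for small or just-over-power-of-2 n, padding can outweigh the per-level savings)

Standard: 35937 multiplications (33^3). Strassen: 117649 multiplications (7^6, after padding to 64x64). Strassen reduces 8 recursive multiplications to 7 at each level.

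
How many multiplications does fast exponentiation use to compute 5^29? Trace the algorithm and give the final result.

Computing 5^29 by squaring (build up from 5^1; each line after the first costs one multiplication):

5^1 = 5
5^2 = (5^1)^2 = 5^2 = 25
5^3 = 5 * 5^2 = 5 * 25 = 125
5^6 = (5^3)^2 = 125^2 = 15625
5^7 = 5 * 5^6 = 5 * 15625 = 78125
5^14 = (5^7)^2 = 78125^2 = 6103515625
5^28 = (5^14)^2 = 6103515625^2 = 37252902984619140625
5^29 = 5 * 5^28 = 5 * 37252902984619140625 = 186264514923095703125

Result: 186264514923095703125
Multiplications needed: 7 (7 lines after 5^1)

5^29 = 186264514923095703125. Using exponentiation by squaring, this requires 7 multiplications. The key idea: if the exponent is even, square the half-power; if odd, multiply by the base once.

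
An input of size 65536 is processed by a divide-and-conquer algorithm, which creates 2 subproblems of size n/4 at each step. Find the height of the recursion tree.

For divide and conquer with division factor 4:

Problem sizes at each level:
Level 0: 65536
Level 1: 16384
Level 2: 4096
Level 3: 1024
Level 4: 256
Level 5: 64
Level 6: 16
Level 7: 4
Level 8: 1

The root is level 0 and the size-1 base case is level 8 (the tree spans levels 0 through 8, i.e. 9 levels counting the root), so the depth is the number of divisions: log_4(65536) = 8

The recursion tree depth is log_4(65536) = 8. At each level, the problem size is divided by 4, so it takes 8 divisions to reduce to a base case of size 1. The algorithm makes 2 recursive calls at each level.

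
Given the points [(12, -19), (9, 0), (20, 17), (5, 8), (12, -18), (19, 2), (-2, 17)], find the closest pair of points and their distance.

Computing all pairwise distances among 7 points:

d((12, -19), (9, 0)) = 19.2354
d((12, -19), (20, 17)) = 36.8782
d((12, -19), (5, 8)) = 27.8927
d((12, -19), (12, -18)) = 1.0 <-- minimum
d((12, -19), (19, 2)) = 22.1359
d((12, -19), (-2, 17)) = 38.6264
d((9, 0), (20, 17)) = 20.2485
d((9, 0), (5, 8)) = 8.9443
d((9, 0), (12, -18)) = 18.2483
d((9, 0), (19, 2)) = 10.198
d((9, 0), (-2, 17)) = 20.2485
d((20, 17), (5, 8)) = 17.4929
d((20, 17), (12, -18)) = 35.9026
d((20, 17), (19, 2)) = 15.0333
d((20, 17), (-2, 17)) = 22.0
d((5, 8), (12, -18)) = 26.9258
d((5, 8), (19, 2)) = 15.2315
d((5, 8), (-2, 17)) = 11.4018
d((12, -18), (19, 2)) = 21.1896
d((12, -18), (-2, 17)) = 37.6962
d((19, 2), (-2, 17)) = 25.807

Closest pair: (12, -19) and (12, -18) with distance 1.0

The closest pair is (12, -19) and (12, -18) with Euclidean distance 1.0. For 7 points, brute-force pairwise comparison is shown above. For large n, the divide-and-conquer algorithm (sort by x, recurse on halves, check the dividing strip) achieves O(n log n).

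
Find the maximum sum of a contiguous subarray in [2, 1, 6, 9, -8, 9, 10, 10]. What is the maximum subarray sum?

Using Kadane's algorithm on [2, 1, 6, 9, -8, 9, 10, 10]:

Scanning through the array:
Position 1 (value 1): max_ending_here = 3, max_so_far = 3
Position 2 (value 6): max_ending_here = 9, max_so_far = 9
Position 3 (value 9): max_ending_here = 18, max_so_far = 18
Position 4 (value -8): max_ending_here = 10, max_so_far = 18
Position 5 (value 9): max_ending_here = 19, max_so_far = 19
Position 6 (value 10): max_ending_here = 29, max_so_far = 29
Position 7 (value 10): max_ending_here = 39, max_so_far = 39

Maximum subarray: [2, 1, 6, 9, -8, 9, 10, 10]
Maximum sum: 39

The maximum subarray is [2, 1, 6, 9, -8, 9, 10, 10] with sum 39. This subarray runs from index 0 to index 7.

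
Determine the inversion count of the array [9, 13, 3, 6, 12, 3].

Finding inversions in [9, 13, 3, 6, 12, 3]:

(0, 2): arr[0]=9 > arr[2]=3
(0, 3): arr[0]=9 > arr[3]=6
(0, 5): arr[0]=9 > arr[5]=3
(1, 2): arr[1]=13 > arr[2]=3
(1, 3): arr[1]=13 > arr[3]=6
(1, 4): arr[1]=13 > arr[4]=12
(1, 5): arr[1]=13 > arr[5]=3
(3, 5): arr[3]=6 > arr[5]=3
(4, 5): arr[4]=12 > arr[5]=3

Total inversions: 9

The array has 9 inversion(s): (0,2), (0,3), (0,5), (1,2), (1,3), (1,4), (1,5), (3,5), (4,5). Each pair (i,j) satisfies i < j and arr[i] > arr[j].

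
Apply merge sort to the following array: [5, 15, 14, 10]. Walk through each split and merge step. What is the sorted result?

Merge sort trace:

Split: [5, 15, 14, 10] -> [5, 15] and [14, 10]
  Split: [5, 15] -> [5] and [15]
  Merge: [5] + [15] -> [5, 15]
  Split: [14, 10] -> [14] and [10]
  Merge: [14] + [10] -> [10, 14]
Merge: [5, 15] + [10, 14] -> [5, 10, 14, 15]

Final sorted array: [5, 10, 14, 15]

The merge sort proceeds by recursively splitting the array and merging sorted halves.
After all merges, the sorted array is [5, 10, 14, 15].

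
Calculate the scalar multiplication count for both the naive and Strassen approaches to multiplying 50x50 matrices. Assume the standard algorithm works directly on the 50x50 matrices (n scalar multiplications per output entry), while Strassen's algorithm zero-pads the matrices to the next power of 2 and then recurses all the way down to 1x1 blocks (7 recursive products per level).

Matrix multiplication for 50x50 matrices:

Strassen's algorithm requires power-of-2 dimensions. Pad 50x50 to 64x64 (next power of 2).

Standard algorithm: 50^3 = 125000 multiplications
Strassen's algorithm: 7^(log2(64)) = 7^6 = 117649 multiplications
Savings: 125000 - 117649 = 7351 multiplications

Standard: 125000 multiplications (50^3). Strassen: 117649 multiplications (7^6, after padding to 64x64). Strassen reduces 8 recursive multiplications to 7 at each level.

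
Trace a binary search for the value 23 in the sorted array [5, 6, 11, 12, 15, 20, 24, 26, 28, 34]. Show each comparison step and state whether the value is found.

Binary search for 23 in [5, 6, 11, 12, 15, 20, 24, 26, 28, 34]:

lo=0, hi=9, mid=4, arr[mid]=15 -> 15 < 23, search right half
lo=5, hi=9, mid=7, arr[mid]=26 -> 26 > 23, search left half
lo=5, hi=6, mid=5, arr[mid]=20 -> 20 < 23, search right half
lo=6, hi=6, mid=6, arr[mid]=24 -> 24 > 23, search left half
lo=6 > hi=5, target 23 not found

Binary search determines that 23 is not in the array after 4 comparisons. The search space was exhausted without finding the target.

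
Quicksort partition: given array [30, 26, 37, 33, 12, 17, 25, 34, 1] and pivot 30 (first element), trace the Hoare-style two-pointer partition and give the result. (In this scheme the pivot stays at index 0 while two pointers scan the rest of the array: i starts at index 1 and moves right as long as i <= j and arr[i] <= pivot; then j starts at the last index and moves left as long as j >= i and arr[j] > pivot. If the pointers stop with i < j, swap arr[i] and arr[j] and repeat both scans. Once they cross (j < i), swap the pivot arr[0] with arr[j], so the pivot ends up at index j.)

Hoare-style two-pointer partition with pivot = 30:

Initial array: [30, 26, 37, 33, 12, 17, 25, 34, 1]

Pointers start at i = 1, j = 8.
i stops at index 2 (arr[2]=37 > 30), j stops at index 8 (arr[8]=1 <= 30): swap arr[2] and arr[8], array becomes [30, 26, 1, 33, 12, 17, 25, 34, 37]
i stops at index 3 (arr[3]=33 > 30), j stops at index 6 (arr[6]=25 <= 30): swap arr[3] and arr[6], array becomes [30, 26, 1, 25, 12, 17, 33, 34, 37]
i ends at 6, j ends at 5: the pointers have crossed (j < i), so scanning stops.

Swap pivot arr[0] with arr[5] to place pivot at position 5: [17, 26, 1, 25, 12, 30, 33, 34, 37]
Pivot position: 5

After partitioning with pivot 30, the array becomes [17, 26, 1, 25, 12, 30, 33, 34, 37]. The pivot is placed at index 5. All elements to the left of the pivot are <= 30, and all elements to the right are > 30.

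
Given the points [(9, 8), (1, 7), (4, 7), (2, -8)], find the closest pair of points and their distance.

Computing all pairwise distances among 4 points:

d((9, 8), (1, 7)) = 8.0623
d((9, 8), (4, 7)) = 5.099
d((9, 8), (2, -8)) = 17.4642
d((1, 7), (4, 7)) = 3.0 <-- minimum
d((1, 7), (2, -8)) = 15.0333
d((4, 7), (2, -8)) = 15.1327

Closest pair: (1, 7) and (4, 7) with distance 3.0

The closest pair is (1, 7) and (4, 7) with Euclidean distance 3.0. For 4 points, brute-force pairwise comparison is shown above. For large n, the divide-and-conquer algorithm (sort by x, recurse on halves, check the dividing strip) achieves O(n log n).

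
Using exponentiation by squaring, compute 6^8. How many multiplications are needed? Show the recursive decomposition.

Computing 6^8 by squaring (build up from 6^1; each line after the first costs one multiplication):

6^1 = 6
6^2 = (6^1)^2 = 6^2 = 36
6^4 = (6^2)^2 = 36^2 = 1296
6^8 = (6^4)^2 = 1296^2 = 1679616

Result: 1679616
Multiplications needed: 3 (3 lines after 6^1)

6^8 = 1679616. Using exponentiation by squaring, this requires 3 multiplications. The key idea: if the exponent is even, square the half-power; if odd, multiply by the base once.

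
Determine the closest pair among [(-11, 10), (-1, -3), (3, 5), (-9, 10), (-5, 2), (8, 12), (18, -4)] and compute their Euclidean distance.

Computing all pairwise distances among 7 points:

d((-11, 10), (-1, -3)) = 16.4012
d((-11, 10), (3, 5)) = 14.8661
d((-11, 10), (-9, 10)) = 2.0 <-- minimum
d((-11, 10), (-5, 2)) = 10.0
d((-11, 10), (8, 12)) = 19.105
d((-11, 10), (18, -4)) = 32.2025
d((-1, -3), (3, 5)) = 8.9443
d((-1, -3), (-9, 10)) = 15.2643
d((-1, -3), (-5, 2)) = 6.4031
d((-1, -3), (8, 12)) = 17.4929
d((-1, -3), (18, -4)) = 19.0263
d((3, 5), (-9, 10)) = 13.0
d((3, 5), (-5, 2)) = 8.544
d((3, 5), (8, 12)) = 8.6023
d((3, 5), (18, -4)) = 17.4929
d((-9, 10), (-5, 2)) = 8.9443
d((-9, 10), (8, 12)) = 17.1172
d((-9, 10), (18, -4)) = 30.4138
d((-5, 2), (8, 12)) = 16.4012
d((-5, 2), (18, -4)) = 23.7697
d((8, 12), (18, -4)) = 18.868

Closest pair: (-11, 10) and (-9, 10) with distance 2.0

The closest pair is (-11, 10) and (-9, 10) with Euclidean distance 2.0. For 7 points, brute-force pairwise comparison is shown above. For large n, the divide-and-conquer algorithm (sort by x, recurse on halves, check the dividing strip) achieves O(n log n).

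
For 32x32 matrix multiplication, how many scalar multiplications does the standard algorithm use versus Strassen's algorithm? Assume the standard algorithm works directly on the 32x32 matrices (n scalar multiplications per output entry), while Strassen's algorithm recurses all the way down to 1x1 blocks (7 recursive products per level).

Matrix multiplication for 32x32 matrices:

Standard algorithm: 32^3 = 32768 multiplications
Strassen's algorithm: 7^(log2(32)) = 7^5 = 16807 multiplications
Savings: 32768 - 16807 = 15961 multiplications

Standard: 32768 multiplications (32^3). Strassen: 16807 multiplications (7^5). Strassen reduces 8 recursive multiplications to 7 at each level.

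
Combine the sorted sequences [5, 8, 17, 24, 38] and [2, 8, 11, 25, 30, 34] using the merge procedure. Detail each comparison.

Merging process:

Compare 5 vs 2: take 2 from right. Merged: [2]
Compare 5 vs 8: take 5 from left. Merged: [2, 5]
Compare 8 vs 8: take 8 from left. Merged: [2, 5, 8]
Compare 17 vs 8: take 8 from right. Merged: [2, 5, 8, 8]
Compare 17 vs 11: take 11 from right. Merged: [2, 5, 8, 8, 11]
Compare 17 vs 25: take 17 from left. Merged: [2, 5, 8, 8, 11, 17]
Compare 24 vs 25: take 24 from left. Merged: [2, 5, 8, 8, 11, 17, 24]
Compare 38 vs 25: take 25 from right. Merged: [2, 5, 8, 8, 11, 17, 24, 25]
Compare 38 vs 30: take 30 from right. Merged: [2, 5, 8, 8, 11, 17, 24, 25, 30]
Compare 38 vs 34: take 34 from right. Merged: [2, 5, 8, 8, 11, 17, 24, 25, 30, 34]
Append remaining from left: [38]. Merged: [2, 5, 8, 8, 11, 17, 24, 25, 30, 34, 38]

Final merged array: [2, 5, 8, 8, 11, 17, 24, 25, 30, 34, 38]
Total comparisons: 10

The merged array is [2, 5, 8, 8, 11, 17, 24, 25, 30, 34, 38], requiring 10 comparisons. The merge step runs in O(n) time where n is the total number of elements.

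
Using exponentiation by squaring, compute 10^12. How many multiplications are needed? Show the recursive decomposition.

Computing 10^12 by squaring (build up from 10^1; each line after the first costs one multiplication):

10^1 = 10
10^2 = (10^1)^2 = 10^2 = 100
10^3 = 10 * 10^2 = 10 * 100 = 1000
10^6 = (10^3)^2 = 1000^2 = 1000000
10^12 = (10^6)^2 = 1000000^2 = 1000000000000

Result: 1000000000000
Multiplications needed: 4 (4 lines after 10^1)

10^12 = 1000000000000. Using exponentiation by squaring, this requires 4 multiplications. The key idea: if the exponent is even, square the half-power; if odd, multiply by the base once.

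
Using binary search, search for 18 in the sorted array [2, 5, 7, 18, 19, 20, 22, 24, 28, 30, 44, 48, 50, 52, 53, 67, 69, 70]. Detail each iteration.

Binary search for 18 in [2, 5, 7, 18, 19, 20, 22, 24, 28, 30, 44, 48, 50, 52, 53, 67, 69, 70]:

lo=0, hi=17, mid=8, arr[mid]=28 -> 28 > 18, search left half
lo=0, hi=7, mid=3, arr[mid]=18 -> Found target at index 3!

Binary search finds 18 at index 3 after 2 comparisons. The search repeatedly halves the search space by comparing with the middle element.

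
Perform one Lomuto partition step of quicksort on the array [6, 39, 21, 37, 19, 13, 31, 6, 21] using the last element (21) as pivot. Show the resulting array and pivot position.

Lomuto partition with pivot = 21:

Initial array: [6, 39, 21, 37, 19, 13, 31, 6, 21]

arr[0]=6 <= 21: swap with position 0, array becomes [6, 39, 21, 37, 19, 13, 31, 6, 21]
arr[1]=39 > 21: no swap
arr[2]=21 <= 21: swap with position 1, array becomes [6, 21, 39, 37, 19, 13, 31, 6, 21]
arr[3]=37 > 21: no swap
arr[4]=19 <= 21: swap with position 2, array becomes [6, 21, 19, 37, 39, 13, 31, 6, 21]
arr[5]=13 <= 21: swap with position 3, array becomes [6, 21, 19, 13, 39, 37, 31, 6, 21]
arr[6]=31 > 21: no swap
arr[7]=6 <= 21: swap with position 4, array becomes [6, 21, 19, 13, 6, 37, 31, 39, 21]

Place pivot at position 5: [6, 21, 19, 13, 6, 21, 31, 39, 37]
Pivot position: 5

After partitioning with pivot 21, the array becomes [6, 21, 19, 13, 6, 21, 31, 39, 37]. The pivot is placed at index 5. All elements to the left of the pivot are <= 21, and all elements to the right are > 21.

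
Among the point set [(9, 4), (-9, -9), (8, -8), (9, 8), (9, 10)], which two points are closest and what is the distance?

Computing all pairwise distances among 5 points:

d((9, 4), (-9, -9)) = 22.2036
d((9, 4), (8, -8)) = 12.0416
d((9, 4), (9, 8)) = 4.0
d((9, 4), (9, 10)) = 6.0
d((-9, -9), (8, -8)) = 17.0294
d((-9, -9), (9, 8)) = 24.7588
d((-9, -9), (9, 10)) = 26.1725
d((8, -8), (9, 8)) = 16.0312
d((8, -8), (9, 10)) = 18.0278
d((9, 8), (9, 10)) = 2.0 <-- minimum

Closest pair: (9, 8) and (9, 10) with distance 2.0

The closest pair is (9, 8) and (9, 10) with Euclidean distance 2.0. For 5 points, brute-force pairwise comparison is shown above. For large n, the divide-and-conquer algorithm (sort by x, recurse on halves, check the dividing strip) achieves O(n log n).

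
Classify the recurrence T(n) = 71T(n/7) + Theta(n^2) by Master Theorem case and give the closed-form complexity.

Master Theorem for T(n) = 71T(n/7) + O(n^2):

a = 71, b = 7, c = 2
log_b(a) = log_7(71) = 2.1906

Case 1: c = 2 < log_7(71) = 2.1906
T(n) = O(n^(log_7 71))

For T(n) = 71T(n/7) + O(n^2): log_7(71) = 2.1906. This is Case 1 of the Master Theorem (c < log_b(a), work dominated by leaves), giving O(n^(log_7 71)).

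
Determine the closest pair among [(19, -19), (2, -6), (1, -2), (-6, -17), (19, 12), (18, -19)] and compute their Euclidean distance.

Computing all pairwise distances among 6 points:

d((19, -19), (2, -6)) = 21.4009
d((19, -19), (1, -2)) = 24.7588
d((19, -19), (-6, -17)) = 25.0799
d((19, -19), (19, 12)) = 31.0
d((19, -19), (18, -19)) = 1.0 <-- minimum
d((2, -6), (1, -2)) = 4.1231
d((2, -6), (-6, -17)) = 13.6015
d((2, -6), (19, 12)) = 24.7588
d((2, -6), (18, -19)) = 20.6155
d((1, -2), (-6, -17)) = 16.5529
d((1, -2), (19, 12)) = 22.8035
d((1, -2), (18, -19)) = 24.0416
d((-6, -17), (19, 12)) = 38.2884
d((-6, -17), (18, -19)) = 24.0832
d((19, 12), (18, -19)) = 31.0161

Closest pair: (19, -19) and (18, -19) with distance 1.0

The closest pair is (19, -19) and (18, -19) with Euclidean distance 1.0. For 6 points, brute-force pairwise comparison is shown above. For large n, the divide-and-conquer algorithm (sort by x, recurse on halves, check the dividing strip) achieves O(n log n).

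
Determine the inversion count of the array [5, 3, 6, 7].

Finding inversions in [5, 3, 6, 7]:

(0, 1): arr[0]=5 > arr[1]=3

Total inversions: 1

The array has 1 inversion(s): (0,1). Each pair (i,j) satisfies i < j and arr[i] > arr[j].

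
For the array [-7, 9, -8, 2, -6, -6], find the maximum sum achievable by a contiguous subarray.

Using Kadane's algorithm on [-7, 9, -8, 2, -6, -6]:

Scanning through the array:
Position 1 (value 9): max_ending_here = 9, max_so_far = 9
Position 2 (value -8): max_ending_here = 1, max_so_far = 9
Position 3 (value 2): max_ending_here = 3, max_so_far = 9
Position 4 (value -6): max_ending_here = -3, max_so_far = 9
Position 5 (value -6): max_ending_here = -6, max_so_far = 9

Maximum subarray: [9]
Maximum sum: 9

The maximum subarray is [9] with sum 9. This subarray runs from index 1 to index 1.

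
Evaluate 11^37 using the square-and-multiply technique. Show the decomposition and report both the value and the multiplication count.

Computing 11^37 by squaring (build up from 11^1; each line after the first costs one multiplication):

11^1 = 11
11^2 = (11^1)^2 = 11^2 = 121
11^4 = (11^2)^2 = 121^2 = 14641
11^8 = (11^4)^2 = 14641^2 = 214358881
11^9 = 11 * 11^8 = 11 * 214358881 = 2357947691
11^18 = (11^9)^2 = 2357947691^2 = 5559917313492231481
11^36 = (11^18)^2 = 5559917313492231481^2 = 30912680532870672635673352936887453361
11^37 = 11 * 11^36 = 11 * 30912680532870672635673352936887453361 = 340039485861577398992406882305761986971

Result: 340039485861577398992406882305761986971
Multiplications needed: 7 (7 lines after 11^1)

11^37 = 340039485861577398992406882305761986971. Using exponentiation by squaring, this requires 7 multiplications. The key idea: if the exponent is even, square the half-power; if odd, multiply by the base once.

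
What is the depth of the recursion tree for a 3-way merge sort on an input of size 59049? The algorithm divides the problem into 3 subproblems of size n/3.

For divide and conquer with division factor 3:

Problem sizes at each level:
Level 0: 59049
Level 1: 19683
Level 2: 6561
Level 3: 2187
Level 4: 729
Level 5: 243
Level 6: 81
Level 7: 27
Level 8: 9
Level 9: 3
Level 10: 1

The root is level 0 and the size-1 base case is level 10 (the tree spans levels 0 through 10, i.e. 11 levels counting the root), so the depth is the number of divisions: log_3(59049) = 10

The recursion tree depth is log_3(59049) = 10. At each level, the problem size is divided by 3, so it takes 10 divisions to reduce to a base case of size 1. The algorithm makes 3 recursive calls at each level.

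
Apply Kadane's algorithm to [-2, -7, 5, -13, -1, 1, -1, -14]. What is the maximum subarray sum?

Using Kadane's algorithm on [-2, -7, 5, -13, -1, 1, -1, -14]:

Scanning through the array:
Position 1 (value -7): max_ending_here = -7, max_so_far = -2
Position 2 (value 5): max_ending_here = 5, max_so_far = 5
Position 3 (value -13): max_ending_here = -8, max_so_far = 5
Position 4 (value -1): max_ending_here = -1, max_so_far = 5
Position 5 (value 1): max_ending_here = 1, max_so_far = 5
Position 6 (value -1): max_ending_here = 0, max_so_far = 5
Position 7 (value -14): max_ending_here = -14, max_so_far = 5

Maximum subarray: [5]
Maximum sum: 5

The maximum subarray is [5] with sum 5. This subarray runs from index 2 to index 2.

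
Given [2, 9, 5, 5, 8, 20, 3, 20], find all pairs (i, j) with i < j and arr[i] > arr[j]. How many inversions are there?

Finding inversions in [2, 9, 5, 5, 8, 20, 3, 20]:

(1, 2): arr[1]=9 > arr[2]=5
(1, 3): arr[1]=9 > arr[3]=5
(1, 4): arr[1]=9 > arr[4]=8
(1, 6): arr[1]=9 > arr[6]=3
(2, 6): arr[2]=5 > arr[6]=3
(3, 6): arr[3]=5 > arr[6]=3
(4, 6): arr[4]=8 > arr[6]=3
(5, 6): arr[5]=20 > arr[6]=3

Total inversions: 8

The array has 8 inversion(s): (1,2), (1,3), (1,4), (1,6), (2,6), (3,6), (4,6), (5,6). Each pair (i,j) satisfies i < j and arr[i] > arr[j].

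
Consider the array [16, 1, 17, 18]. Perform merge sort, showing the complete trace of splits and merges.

Merge sort trace:

Split: [16, 1, 17, 18] -> [16, 1] and [17, 18]
  Split: [16, 1] -> [16] and [1]
  Merge: [16] + [1] -> [1, 16]
  Split: [17, 18] -> [17] and [18]
  Merge: [17] + [18] -> [17, 18]
Merge: [1, 16] + [17, 18] -> [1, 16, 17, 18]

Final sorted array: [1, 16, 17, 18]

The merge sort proceeds by recursively splitting the array and merging sorted halves.
After all merges, the sorted array is [1, 16, 17, 18].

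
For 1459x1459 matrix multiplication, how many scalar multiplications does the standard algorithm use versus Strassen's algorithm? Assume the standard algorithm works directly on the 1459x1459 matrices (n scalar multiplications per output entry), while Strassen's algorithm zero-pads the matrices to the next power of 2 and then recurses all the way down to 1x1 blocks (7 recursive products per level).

Matrix multiplication for 1459x1459 matrices:

Strassen's algorithm requires power-of-2 dimensions. Pad 1459x1459 to 2048x2048 (next power of 2).

Standard algorithm: 1459^3 = 3105745579 multiplications
Strassen's algorithm: 7^(log2(2048)) = 7^11 = 1977326743 multiplications
Savings: 3105745579 - 1977326743 = 1128418836 multiplications

Standard: 3105745579 multiplications (1459^3). Strassen: 1977326743 multiplications (7^11, after padding to 2048x2048). Strassen reduces 8 recursive multiplications to 7 at each level.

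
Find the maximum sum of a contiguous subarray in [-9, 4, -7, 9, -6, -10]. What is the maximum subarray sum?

Using Kadane's algorithm on [-9, 4, -7, 9, -6, -10]:

Scanning through the array:
Position 1 (value 4): max_ending_here = 4, max_so_far = 4
Position 2 (value -7): max_ending_here = -3, max_so_far = 4
Position 3 (value 9): max_ending_here = 9, max_so_far = 9
Position 4 (value -6): max_ending_here = 3, max_so_far = 9
Position 5 (value -10): max_ending_here = -7, max_so_far = 9

Maximum subarray: [9]
Maximum sum: 9

The maximum subarray is [9] with sum 9. This subarray runs from index 3 to index 3.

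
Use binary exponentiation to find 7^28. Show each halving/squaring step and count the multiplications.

Computing 7^28 by squaring (build up from 7^1; each line after the first costs one multiplication):

7^1 = 7
7^2 = (7^1)^2 = 7^2 = 49
7^3 = 7 * 7^2 = 7 * 49 = 343
7^6 = (7^3)^2 = 343^2 = 117649
7^7 = 7 * 7^6 = 7 * 117649 = 823543
7^14 = (7^7)^2 = 823543^2 = 678223072849
7^28 = (7^14)^2 = 678223072849^2 = 459986536544739960976801

Result: 459986536544739960976801
Multiplications needed: 6 (6 lines after 7^1)

7^28 = 459986536544739960976801. Using exponentiation by squaring, this requires 6 multiplications. The key idea: if the exponent is even, square the half-power; if odd, multiply by the base once.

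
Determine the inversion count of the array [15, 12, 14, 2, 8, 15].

Finding inversions in [15, 12, 14, 2, 8, 15]:

(0, 1): arr[0]=15 > arr[1]=12
(0, 2): arr[0]=15 > arr[2]=14
(0, 3): arr[0]=15 > arr[3]=2
(0, 4): arr[0]=15 > arr[4]=8
(1, 3): arr[1]=12 > arr[3]=2
(1, 4): arr[1]=12 > arr[4]=8
(2, 3): arr[2]=14 > arr[3]=2
(2, 4): arr[2]=14 > arr[4]=8

Total inversions: 8

The array has 8 inversion(s): (0,1), (0,2), (0,3), (0,4), (1,3), (1,4), (2,3), (2,4). Each pair (i,j) satisfies i < j and arr[i] > arr[j].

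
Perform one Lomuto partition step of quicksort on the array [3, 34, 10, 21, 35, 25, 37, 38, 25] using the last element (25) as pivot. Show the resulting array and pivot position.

Lomuto partition with pivot = 25:

Initial array: [3, 34, 10, 21, 35, 25, 37, 38, 25]

arr[0]=3 <= 25: swap with position 0, array becomes [3, 34, 10, 21, 35, 25, 37, 38, 25]
arr[1]=34 > 25: no swap
arr[2]=10 <= 25: swap with position 1, array becomes [3, 10, 34, 21, 35, 25, 37, 38, 25]
arr[3]=21 <= 25: swap with position 2, array becomes [3, 10, 21, 34, 35, 25, 37, 38, 25]
arr[4]=35 > 25: no swap
arr[5]=25 <= 25: swap with position 3, array becomes [3, 10, 21, 25, 35, 34, 37, 38, 25]
arr[6]=37 > 25: no swap
arr[7]=38 > 25: no swap

Place pivot at position 4: [3, 10, 21, 25, 25, 34, 37, 38, 35]
Pivot position: 4

After partitioning with pivot 25, the array becomes [3, 10, 21, 25, 25, 34, 37, 38, 35]. The pivot is placed at index 4. All elements to the left of the pivot are <= 25, and all elements to the right are > 25.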